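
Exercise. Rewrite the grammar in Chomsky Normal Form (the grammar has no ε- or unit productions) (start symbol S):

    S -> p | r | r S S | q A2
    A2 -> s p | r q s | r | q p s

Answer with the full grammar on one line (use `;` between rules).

S -> p | r | X1 Y1 | X2 A2; A2 -> X3 X4 | X1 Y2 | r | X2 Y3; X1 -> r; X2 -> q; X3 -> s; X4 -> p; Y1 -> S S; Y2 -> X2 X3; Y3 -> X4 X3

Introduce a nonterminal for each terminal appearing in a rule of length ≥ 2: X1 → r, X2 → q, X3 → s, X4 → p.
Binarize each right-hand side of length ≥ 3 by chaining fresh nonterminals (Y1, Y2, …): affected rules were S → X1 S S; A2 → X1 X2 X3; A2 → X2 X4 X3.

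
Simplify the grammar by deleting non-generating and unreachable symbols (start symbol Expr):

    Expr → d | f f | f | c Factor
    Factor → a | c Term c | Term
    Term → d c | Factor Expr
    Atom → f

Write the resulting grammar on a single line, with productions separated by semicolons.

Expr → d | f f | f | c Factor; Factor → a | c Term c | Term; Term → d c | Factor Expr

Generating nonterminals: {Atom, Expr, Factor, Term}.
Reachable from Expr after that: {Expr, Factor, Term}.
Removed useless symbols: {Atom} and every production mentioning them.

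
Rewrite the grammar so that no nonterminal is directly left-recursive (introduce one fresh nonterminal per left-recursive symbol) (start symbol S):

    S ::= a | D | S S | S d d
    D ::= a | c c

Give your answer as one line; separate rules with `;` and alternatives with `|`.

S ::= a S' | D S'; D ::= a | c c; S' ::= S S' | d d S' | ε

Directly left-recursive nonterminal: S.
For S: α = {S, d d}, β = {a, D}. Rewrite as S → β S' and S' → α S' | ε.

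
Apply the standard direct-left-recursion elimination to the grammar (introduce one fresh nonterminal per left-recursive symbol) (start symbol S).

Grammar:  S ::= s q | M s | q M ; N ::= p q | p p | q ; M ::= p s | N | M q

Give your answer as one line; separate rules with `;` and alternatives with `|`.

Directly left-recursive nonterminal: M.
For M: α = {q}, β = {p s, N}. Rewrite as M → β M' and M' → α M' | ε.

S ::= s q | M s | q M; N ::= p q | p p | q; M ::= p s M' | N M'; M' ::= q M' | eps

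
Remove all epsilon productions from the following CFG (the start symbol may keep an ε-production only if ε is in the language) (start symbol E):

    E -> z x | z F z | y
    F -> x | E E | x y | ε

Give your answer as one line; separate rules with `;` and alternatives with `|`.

The nullable symbols are {F}.
ε ∉ L(G), so no ε-production is kept.
Add the nullable-subset variants: E → z F z gives z F z | z z.

E -> z x | z F z | z z | y; F -> x | E E | x y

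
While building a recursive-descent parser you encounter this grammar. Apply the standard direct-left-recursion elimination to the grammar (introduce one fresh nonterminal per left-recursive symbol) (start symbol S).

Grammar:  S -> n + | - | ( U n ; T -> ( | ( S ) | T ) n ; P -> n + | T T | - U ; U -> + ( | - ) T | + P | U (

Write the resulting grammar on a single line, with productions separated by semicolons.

S -> n + | - | ( U n; T -> ( T' | ( S ) T'; P -> n + | T T | - U; U -> + ( U' | - ) T U' | + P U'; T' -> ) n T' | ε; U' -> ( U' | ε

T, U are directly left-recursive.
For T: α = {) n}, β = {(, ( S )}. Rewrite as T → β T' and T' → α T' | ε.
For U: α = {(}, β = {+ (, - ) T, + P}. Rewrite as U → β U' and U' → α U' | ε.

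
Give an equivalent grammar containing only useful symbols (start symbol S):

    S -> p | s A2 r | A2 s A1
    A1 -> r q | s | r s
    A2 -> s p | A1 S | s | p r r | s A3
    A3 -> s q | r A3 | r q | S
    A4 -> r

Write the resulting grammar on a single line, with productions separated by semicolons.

S -> p | s A2 r | A2 s A1; A1 -> r q | s | r s; A2 -> s p | A1 S | s | p r r | s A3; A3 -> s q | r A3 | r q | S

Generating nonterminals: {A1, A2, A3, A4, S}.
Reachable from S after that: {A1, A2, A3, S}.
Removed useless symbols: {A4} and every production mentioning them.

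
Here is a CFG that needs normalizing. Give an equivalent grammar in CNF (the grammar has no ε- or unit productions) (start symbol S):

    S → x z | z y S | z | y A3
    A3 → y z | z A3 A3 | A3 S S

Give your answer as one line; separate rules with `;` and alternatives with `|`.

Introduce a nonterminal for each terminal appearing in a rule of length ≥ 2: X1 → x, X2 → z, X3 → y.
Binarize each right-hand side of length ≥ 3 by chaining fresh nonterminals (Y1, Y2, …): affected rules were S → X2 X3 S; A3 → X2 A3 A3; A3 → A3 S S.

S → X1 X2 | X2 Y1 | z | X3 A3; A3 → X3 X2 | X2 Y2 | A3 Y3; X1 → x; X2 → z; X3 → y; Y1 → X3 S; Y2 → A3 A3; Y3 → S S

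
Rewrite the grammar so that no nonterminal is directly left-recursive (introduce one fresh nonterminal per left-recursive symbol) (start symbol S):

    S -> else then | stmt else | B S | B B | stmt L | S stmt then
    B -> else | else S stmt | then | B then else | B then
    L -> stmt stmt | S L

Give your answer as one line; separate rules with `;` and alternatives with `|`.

Directly left-recursive nonterminals: S, B.
For S: α = {stmt then}, β = {else then, stmt else, B S, B B, stmt L}. Rewrite as S → β S' and S' → α S' | ε.
For B: α = {then else, then}, β = {else, else S stmt, then}. Rewrite as B → β B' and B' → α B' | ε.

S -> else then S' | stmt else S' | B S S' | B B S' | stmt L S'; B -> else B' | else S stmt B' | then B'; L -> stmt stmt | S L; S' -> stmt then S' | ε; B' -> then else B' | then B' | ε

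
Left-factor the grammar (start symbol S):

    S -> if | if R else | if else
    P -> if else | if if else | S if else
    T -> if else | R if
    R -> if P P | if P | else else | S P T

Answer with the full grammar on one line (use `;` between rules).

S has alternatives sharing prefix 'if': factor to S → if S' with S' → ε | R else | else.
P has alternatives sharing prefix 'if': factor to P → if P' with P' → else | if else.
R has alternatives sharing prefix 'if P': factor to R → if P R' with R' → P | ε.

S -> if S'; P -> S if else | if P'; T -> if else | R if; R -> else else | S P T | if P R'; S' -> ε | R else | else; P' -> else | if else; R' -> P | ε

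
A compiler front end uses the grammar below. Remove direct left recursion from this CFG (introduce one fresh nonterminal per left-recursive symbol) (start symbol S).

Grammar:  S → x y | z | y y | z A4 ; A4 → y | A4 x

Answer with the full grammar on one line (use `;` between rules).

S → x y | z | y y | z A4; A4 → y A4'; A4' → x A4' | ε

Left recursion appears on A4.
For A4: α = {x}, β = {y}. Rewrite as A4 → β A4' and A4' → α A4' | ε.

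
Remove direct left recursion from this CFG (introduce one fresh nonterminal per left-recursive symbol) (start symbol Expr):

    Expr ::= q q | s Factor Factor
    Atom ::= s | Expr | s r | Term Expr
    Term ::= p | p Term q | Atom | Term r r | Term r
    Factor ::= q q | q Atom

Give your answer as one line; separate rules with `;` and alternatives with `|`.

Left recursion appears on Term.
For Term: α = {r r, r}, β = {p, p Term q, Atom}. Rewrite as Term → β Term1 and Term1 → α Term1 | ε.

Expr ::= q q | s Factor Factor; Atom ::= s | Expr | s r | Term Expr; Term ::= p Term1 | p Term q Term1 | Atom Term1; Factor ::= q q | q Atom; Term1 ::= r r Term1 | r Term1 | eps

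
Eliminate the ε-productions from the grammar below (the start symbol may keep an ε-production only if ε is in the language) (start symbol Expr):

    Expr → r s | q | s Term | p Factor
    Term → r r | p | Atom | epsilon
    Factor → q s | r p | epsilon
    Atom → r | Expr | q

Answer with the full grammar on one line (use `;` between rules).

Nullable set = {Factor, Term}.
ε ∉ L(G), so no ε-production is kept.
For each production, add variants omitting each subset of nullable occurrences: Expr → s Term gives s Term | s. Expr → p Factor gives p Factor | p.

Expr → r s | q | s Term | s | p Factor | p; Term → r r | p | Atom; Factor → q s | r p; Atom → r | Expr | q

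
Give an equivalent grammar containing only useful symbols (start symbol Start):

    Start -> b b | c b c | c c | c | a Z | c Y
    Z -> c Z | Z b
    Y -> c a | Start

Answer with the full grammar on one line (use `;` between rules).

Start -> b b | c b c | c c | c | c Y; Y -> c a | Start

Generating nonterminals: {Start, Y}.
Reachable from Start after that: {Start, Y}.
Removed useless symbols: {Z} and every production mentioning them.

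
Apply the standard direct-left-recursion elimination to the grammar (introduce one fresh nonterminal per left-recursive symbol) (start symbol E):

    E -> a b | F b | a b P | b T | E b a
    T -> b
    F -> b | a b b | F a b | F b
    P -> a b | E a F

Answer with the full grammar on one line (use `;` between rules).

E -> a b E' | F b E' | a b P E' | b T E'; T -> b; F -> b F' | a b b F'; P -> a b | E a F; E' -> b a E' | ε; F' -> a b F' | b F' | ε

Left recursion appears on E, F.
For E: α = {b a}, β = {a b, F b, a b P, b T}. Rewrite as E → β E' and E' → α E' | ε.
For F: α = {a b, b}, β = {b, a b b}. Rewrite as F → β F' and F' → α F' | ε.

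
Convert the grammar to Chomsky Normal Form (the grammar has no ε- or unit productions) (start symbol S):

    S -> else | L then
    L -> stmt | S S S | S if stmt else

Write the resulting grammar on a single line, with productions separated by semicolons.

S -> else | L X1; L -> stmt | S Y1 | S Y2; X1 -> then; X2 -> if; X3 -> stmt; X4 -> else; Y1 -> S S; Y2 -> X2 Y3; Y3 -> X3 X4

Introduce a nonterminal for each terminal appearing in a rule of length ≥ 2: X1 → then, X2 → if, X3 → stmt, X4 → else.
Binarize each right-hand side of length ≥ 3 by chaining fresh nonterminals (Y1, Y2, …): affected rules were L → S S S; L → S X2 X3 X4.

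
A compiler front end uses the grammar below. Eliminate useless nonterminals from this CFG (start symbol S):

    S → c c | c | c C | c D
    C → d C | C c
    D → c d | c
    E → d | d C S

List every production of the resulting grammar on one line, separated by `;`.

S → c c | c | c D; D → c d | c

Generating nonterminals: {D, E, S}.
Reachable from S after that: {D, S}.
Removed useless symbols: {C, E} and every production mentioning them.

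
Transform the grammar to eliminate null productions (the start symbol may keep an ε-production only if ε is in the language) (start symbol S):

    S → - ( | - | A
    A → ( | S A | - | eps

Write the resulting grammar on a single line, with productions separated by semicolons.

Nullable set = {A, S}.
ε ∈ L(G) since S is nullable, so keep S → ε.
For each production, add variants omitting each subset of nullable occurrences: A → S A gives S A | S.

S → - ( | - | A | eps; A → ( | S A | S | -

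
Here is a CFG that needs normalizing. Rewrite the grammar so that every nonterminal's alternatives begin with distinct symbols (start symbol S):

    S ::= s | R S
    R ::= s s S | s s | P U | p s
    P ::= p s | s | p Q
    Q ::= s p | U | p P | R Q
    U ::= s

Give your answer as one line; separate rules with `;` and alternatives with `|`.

S ::= s | R S; R ::= P U | p s | s s R'; P ::= s | p P'; Q ::= s p | U | p P | R Q; U ::= s; R' ::= S | ε; P' ::= s | Q

R has alternatives sharing prefix 's s': factor to R → s s R' with R' → S | ε.
P has alternatives sharing prefix 'p': factor to P → p P' with P' → s | Q.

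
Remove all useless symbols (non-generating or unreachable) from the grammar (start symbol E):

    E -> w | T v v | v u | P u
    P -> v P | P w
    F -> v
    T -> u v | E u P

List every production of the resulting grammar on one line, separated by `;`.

Generating nonterminals: {E, F, T}.
Reachable from E after that: {E, T}.
Removed useless symbols: {F, P} and every production mentioning them.

E -> w | T v v | v u; T -> u v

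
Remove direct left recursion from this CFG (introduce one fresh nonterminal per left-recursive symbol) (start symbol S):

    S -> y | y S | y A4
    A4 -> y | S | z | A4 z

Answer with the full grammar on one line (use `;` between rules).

S -> y | y S | y A4; A4 -> y A4' | S A4' | z A4'; A4' -> z A4' | epsilon

Directly left-recursive nonterminal: A4.
For A4: α = {z}, β = {y, S, z}. Rewrite as A4 → β A4' and A4' → α A4' | ε.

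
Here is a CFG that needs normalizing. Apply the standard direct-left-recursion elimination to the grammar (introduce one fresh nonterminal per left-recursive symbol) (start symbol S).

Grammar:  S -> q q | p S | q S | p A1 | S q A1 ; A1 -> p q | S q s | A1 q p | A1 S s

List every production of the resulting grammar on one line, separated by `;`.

S -> q q S' | p S S' | q S S' | p A1 S'; A1 -> p q A1' | S q s A1'; S' -> q A1 S' | ε; A1' -> q p A1' | S s A1' | ε

Left recursion appears on S, A1.
For S: α = {q A1}, β = {q q, p S, q S, p A1}. Rewrite as S → β S' and S' → α S' | ε.
For A1: α = {q p, S s}, β = {p q, S q s}. Rewrite as A1 → β A1' and A1' → α A1' | ε.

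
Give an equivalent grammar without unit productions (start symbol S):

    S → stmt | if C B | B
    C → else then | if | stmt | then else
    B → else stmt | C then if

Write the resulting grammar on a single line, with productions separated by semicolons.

S → else stmt | C then if | stmt | if C B; C → else then | if | stmt | then else; B → else stmt | C then if

Unit pairs: S ⇒* {B}.
For every A with A ⇒* B via unit rules, add B's non-unit alternatives to A; then delete every rule of the form X → Y.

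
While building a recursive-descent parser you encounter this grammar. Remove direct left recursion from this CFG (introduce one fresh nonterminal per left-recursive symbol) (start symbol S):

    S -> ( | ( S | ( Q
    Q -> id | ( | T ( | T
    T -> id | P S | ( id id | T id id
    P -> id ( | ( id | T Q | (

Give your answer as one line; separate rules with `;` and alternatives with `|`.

Directly left-recursive nonterminal: T.
For T: α = {id id}, β = {id, P S, ( id id}. Rewrite as T → β T' and T' → α T' | ε.

S -> ( | ( S | ( Q; Q -> id | ( | T ( | T; T -> id T' | P S T' | ( id id T'; P -> id ( | ( id | T Q | (; T' -> id id T' | ε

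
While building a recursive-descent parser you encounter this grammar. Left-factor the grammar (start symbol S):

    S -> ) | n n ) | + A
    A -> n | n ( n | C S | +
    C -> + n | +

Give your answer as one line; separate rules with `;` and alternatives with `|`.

A has alternatives sharing prefix 'n': factor to A → n A' with A' → ε | ( n.
C has alternatives sharing prefix '+': factor to C → + C' with C' → n | ε.

S -> ) | n n ) | + A; A -> C S | + | n A'; C -> + C'; A' -> ε | ( n; C' -> n | ε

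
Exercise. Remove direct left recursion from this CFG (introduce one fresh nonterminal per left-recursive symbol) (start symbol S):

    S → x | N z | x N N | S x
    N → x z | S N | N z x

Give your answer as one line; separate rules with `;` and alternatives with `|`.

S → x S' | N z S' | x N N S'; N → x z N' | S N N'; S' → x S' | ε; N' → z x N' | ε

Directly left-recursive nonterminals: S, N.
For S: α = {x}, β = {x, N z, x N N}. Rewrite as S → β S' and S' → α S' | ε.
For N: α = {z x}, β = {x z, S N}. Rewrite as N → β N' and N' → α N' | ε.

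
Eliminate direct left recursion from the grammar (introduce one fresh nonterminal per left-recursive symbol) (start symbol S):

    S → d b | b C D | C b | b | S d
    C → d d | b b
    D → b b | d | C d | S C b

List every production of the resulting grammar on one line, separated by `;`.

S → d b S' | b C D S' | C b S' | b S'; C → d d | b b; D → b b | d | C d | S C b; S' → d S' | ε

S is directly left-recursive.
For S: α = {d}, β = {d b, b C D, C b, b}. Rewrite as S → β S' and S' → α S' | ε.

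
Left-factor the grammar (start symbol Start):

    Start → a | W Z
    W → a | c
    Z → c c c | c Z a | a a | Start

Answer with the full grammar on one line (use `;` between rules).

Start → a | W Z; W → a | c; Z → a a | Start | c Z1; Z1 → c c | Z a

Z has alternatives sharing prefix 'c': factor to Z → c Z1 with Z1 → c c | Z a.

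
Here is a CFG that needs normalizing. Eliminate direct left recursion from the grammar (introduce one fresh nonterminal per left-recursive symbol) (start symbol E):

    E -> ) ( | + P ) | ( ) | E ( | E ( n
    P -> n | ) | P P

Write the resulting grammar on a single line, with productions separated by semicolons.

E -> ) ( E' | + P ) E' | ( ) E'; P -> n P' | ) P'; E' -> ( E' | ( n E' | ε; P' -> P P' | ε

Directly left-recursive nonterminals: E, P.
For E: α = {(, ( n}, β = {) (, + P ), ( )}. Rewrite as E → β E' and E' → α E' | ε.
For P: α = {P}, β = {n, )}. Rewrite as P → β P' and P' → α P' | ε.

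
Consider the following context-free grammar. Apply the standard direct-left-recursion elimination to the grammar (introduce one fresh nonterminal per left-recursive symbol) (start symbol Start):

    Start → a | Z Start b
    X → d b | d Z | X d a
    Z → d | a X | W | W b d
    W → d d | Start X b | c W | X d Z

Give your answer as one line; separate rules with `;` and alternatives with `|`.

X is directly left-recursive.
For X: α = {d a}, β = {d b, d Z}. Rewrite as X → β X1 and X1 → α X1 | ε.

Start → a | Z Start b; X → d b X1 | d Z X1; Z → d | a X | W | W b d; W → d d | Start X b | c W | X d Z; X1 → d a X1 | ε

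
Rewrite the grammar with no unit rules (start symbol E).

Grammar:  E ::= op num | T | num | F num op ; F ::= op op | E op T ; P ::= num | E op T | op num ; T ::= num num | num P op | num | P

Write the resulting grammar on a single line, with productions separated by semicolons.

E ::= op num | num | F num op | E op T | num num | num P op; F ::= op op | E op T; P ::= num | E op T | op num; T ::= num | E op T | op num | num num | num P op

Unit pairs: E ⇒* {P, T}; T ⇒* {P}.
For each unit pair (A, B), copy every non-unit production of B to A, then drop all unit productions.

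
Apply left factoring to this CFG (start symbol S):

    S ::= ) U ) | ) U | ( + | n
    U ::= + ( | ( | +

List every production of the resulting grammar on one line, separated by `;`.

S has alternatives sharing prefix ') U': factor to S → ) U S' with S' → ) | ε.
U has alternatives sharing prefix '+': factor to U → + U' with U' → ( | ε.

S ::= ( + | n | ) U S'; U ::= ( | + U'; S' ::= ) | ε; U' ::= ( | ε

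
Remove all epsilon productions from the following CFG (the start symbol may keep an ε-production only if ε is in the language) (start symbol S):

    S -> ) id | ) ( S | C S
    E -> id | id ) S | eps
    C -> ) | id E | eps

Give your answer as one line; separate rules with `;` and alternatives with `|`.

S -> ) id | ) ( S | C S; E -> id | id ) S; C -> ) | id E | id

Nullable set = {C, E}.
ε ∉ L(G), so no ε-production is kept.
Expand every rule over subsets of its nullable positions: C → id E gives id E | id.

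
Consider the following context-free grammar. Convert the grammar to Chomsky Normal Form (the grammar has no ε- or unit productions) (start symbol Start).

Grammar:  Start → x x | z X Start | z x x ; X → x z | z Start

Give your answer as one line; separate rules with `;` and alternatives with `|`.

Start → X1 X1 | X2 Y1 | X2 Y2; X → X1 X2 | X2 Start; X1 → x; X2 → z; Y1 → X Start; Y2 → X1 X1

Introduce a nonterminal for each terminal appearing in a rule of length ≥ 2: X1 → x, X2 → z.
Binarize each right-hand side of length ≥ 3 by chaining fresh nonterminals (Y1, Y2, …): affected rules were Start → X2 X Start; Start → X2 X1 X1.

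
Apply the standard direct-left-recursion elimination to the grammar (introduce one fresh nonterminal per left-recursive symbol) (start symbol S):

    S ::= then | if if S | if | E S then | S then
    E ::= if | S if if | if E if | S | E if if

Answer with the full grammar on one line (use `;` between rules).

Directly left-recursive nonterminals: S, E.
For S: α = {then}, β = {then, if if S, if, E S then}. Rewrite as S → β S' and S' → α S' | ε.
For E: α = {if if}, β = {if, S if if, if E if, S}. Rewrite as E → β E' and E' → α E' | ε.

S ::= then S' | if if S S' | if S' | E S then S'; E ::= if E' | S if if E' | if E if E' | S E'; S' ::= then S' | epsilon; E' ::= if if E' | epsilon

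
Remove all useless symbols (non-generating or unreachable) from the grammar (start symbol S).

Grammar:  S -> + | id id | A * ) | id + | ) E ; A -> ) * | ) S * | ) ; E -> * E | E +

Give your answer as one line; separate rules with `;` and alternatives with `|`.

S -> + | id id | A * ) | id +; A -> ) * | ) S * | )

Generating nonterminals: {A, S}.
Reachable from S after that: {A, S}.
Removed useless symbols: {E} and every production mentioning them.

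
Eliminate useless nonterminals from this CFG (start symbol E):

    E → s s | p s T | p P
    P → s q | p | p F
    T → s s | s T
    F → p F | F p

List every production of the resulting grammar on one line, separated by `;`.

Generating nonterminals: {E, P, T}.
Reachable from E after that: {E, P, T}.
Removed useless symbols: {F} and every production mentioning them.

E → s s | p s T | p P; P → s q | p; T → s s | s T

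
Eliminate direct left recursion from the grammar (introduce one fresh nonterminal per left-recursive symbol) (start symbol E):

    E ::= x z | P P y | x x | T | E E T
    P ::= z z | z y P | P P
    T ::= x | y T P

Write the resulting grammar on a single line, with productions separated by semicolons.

E ::= x z E' | P P y E' | x x E' | T E'; P ::= z z P' | z y P P'; T ::= x | y T P; E' ::= E T E' | ε; P' ::= P P' | ε

E, P are directly left-recursive.
For E: α = {E T}, β = {x z, P P y, x x, T}. Rewrite as E → β E' and E' → α E' | ε.
For P: α = {P}, β = {z z, z y P}. Rewrite as P → β P' and P' → α P' | ε.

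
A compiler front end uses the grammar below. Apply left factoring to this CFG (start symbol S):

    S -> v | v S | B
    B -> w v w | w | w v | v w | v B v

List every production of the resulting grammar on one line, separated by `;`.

S -> B | v S'; B -> w B' | v B''; S' -> ε | S; B' -> ε | v B'''; B'' -> w | B v; B''' -> w | ε

S has alternatives sharing prefix 'v': factor to S → v S' with S' → ε | S.
B has alternatives sharing prefix 'w': factor to B → w B' with B' → v w | ε | v.
B has alternatives sharing prefix 'v': factor to B → v B'' with B'' → w | B v.
B' has alternatives sharing prefix 'v': factor to B' → v B''' with B''' → w | ε.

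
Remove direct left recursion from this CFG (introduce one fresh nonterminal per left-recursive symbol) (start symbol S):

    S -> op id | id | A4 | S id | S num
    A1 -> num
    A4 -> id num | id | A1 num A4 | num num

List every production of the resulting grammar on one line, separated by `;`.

S -> op id S' | id S' | A4 S'; A1 -> num; A4 -> id num | id | A1 num A4 | num num; S' -> id S' | num S' | ε

S is directly left-recursive.
For S: α = {id, num}, β = {op id, id, A4}. Rewrite as S → β S' and S' → α S' | ε.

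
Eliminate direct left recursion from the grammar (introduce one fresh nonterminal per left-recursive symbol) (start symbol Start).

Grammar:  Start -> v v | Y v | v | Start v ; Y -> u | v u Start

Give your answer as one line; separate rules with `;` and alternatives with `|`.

Start -> v v Start1 | Y v Start1 | v Start1; Y -> u | v u Start; Start1 -> v Start1 | ε

Directly left-recursive nonterminal: Start.
For Start: α = {v}, β = {v v, Y v, v}. Rewrite as Start → β Start1 and Start1 → α Start1 | ε.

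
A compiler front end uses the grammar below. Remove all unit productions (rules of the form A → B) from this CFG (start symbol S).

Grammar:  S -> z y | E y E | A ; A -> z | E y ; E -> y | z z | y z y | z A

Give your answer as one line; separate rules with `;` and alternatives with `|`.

S -> z y | E y E | z | E y; A -> z | E y; E -> y | z z | y z y | z A

Unit pairs: S ⇒* {A}.
For each unit pair (A, B), copy every non-unit production of B to A, then drop all unit productions.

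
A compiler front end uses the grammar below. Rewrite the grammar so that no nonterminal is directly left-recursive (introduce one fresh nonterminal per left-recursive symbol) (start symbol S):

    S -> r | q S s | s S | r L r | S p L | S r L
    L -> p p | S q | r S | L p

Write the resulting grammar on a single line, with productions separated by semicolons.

S -> r S' | q S s S' | s S S' | r L r S'; L -> p p L' | S q L' | r S L'; S' -> p L S' | r L S' | eps; L' -> p L' | eps

S, L are directly left-recursive.
For S: α = {p L, r L}, β = {r, q S s, s S, r L r}. Rewrite as S → β S' and S' → α S' | ε.
For L: α = {p}, β = {p p, S q, r S}. Rewrite as L → β L' and L' → α L' | ε.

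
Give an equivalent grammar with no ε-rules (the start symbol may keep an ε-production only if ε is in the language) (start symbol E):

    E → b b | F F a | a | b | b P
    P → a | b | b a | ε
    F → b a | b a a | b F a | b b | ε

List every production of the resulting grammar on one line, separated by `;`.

Nullable set = {F, P}.
ε ∉ L(G), so no ε-production is kept.
Add the nullable-subset variants: E → F F a gives F F a | F a | a.

E → b b | F F a | F a | a | b | b P; P → a | b | b a; F → b a | b a a | b F a | b b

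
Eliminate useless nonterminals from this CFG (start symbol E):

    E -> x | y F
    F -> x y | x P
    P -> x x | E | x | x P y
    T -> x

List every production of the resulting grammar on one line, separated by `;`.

Generating nonterminals: {E, F, P, T}.
Reachable from E after that: {E, F, P}.
Removed useless symbols: {T} and every production mentioning them.

E -> x | y F; F -> x y | x P; P -> x x | E | x | x P y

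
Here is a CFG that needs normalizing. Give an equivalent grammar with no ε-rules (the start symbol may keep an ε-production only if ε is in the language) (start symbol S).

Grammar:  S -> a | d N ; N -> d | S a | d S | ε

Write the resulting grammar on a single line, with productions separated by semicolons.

S -> a | d N | d; N -> d | S a | d S

The nullable symbols are {N}.
ε ∉ L(G), so no ε-production is kept.
Add the nullable-subset variants: S → d N gives d N | d.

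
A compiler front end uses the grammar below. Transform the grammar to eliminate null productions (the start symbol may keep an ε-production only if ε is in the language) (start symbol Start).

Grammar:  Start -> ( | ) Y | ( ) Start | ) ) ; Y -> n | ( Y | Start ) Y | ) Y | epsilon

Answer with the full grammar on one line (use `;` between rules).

Nullable set = {Y}.
ε ∉ L(G), so no ε-production is kept.
For each production, add variants omitting each subset of nullable occurrences: Start → ) Y gives ) Y | ). Y → ( Y gives ( Y | (. Y → Start ) Y gives Start ) Y | Start ). Y → ) Y gives ) Y | ).

Start -> ( | ) Y | ) | ( ) Start | ) ); Y -> n | ( Y | ( | Start ) Y | Start ) | ) Y | )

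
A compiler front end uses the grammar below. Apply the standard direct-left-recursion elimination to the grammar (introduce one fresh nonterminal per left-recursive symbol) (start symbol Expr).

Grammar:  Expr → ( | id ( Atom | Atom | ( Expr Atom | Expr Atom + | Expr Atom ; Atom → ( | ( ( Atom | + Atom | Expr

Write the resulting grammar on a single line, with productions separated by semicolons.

Expr → ( Expr1 | id ( Atom Expr1 | Atom Expr1 | ( Expr Atom Expr1; Atom → ( | ( ( Atom | + Atom | Expr; Expr1 → Atom + Expr1 | Atom Expr1 | ε

Directly left-recursive nonterminal: Expr.
For Expr: α = {Atom +, Atom}, β = {(, id ( Atom, Atom, ( Expr Atom}. Rewrite as Expr → β Expr1 and Expr1 → α Expr1 | ε.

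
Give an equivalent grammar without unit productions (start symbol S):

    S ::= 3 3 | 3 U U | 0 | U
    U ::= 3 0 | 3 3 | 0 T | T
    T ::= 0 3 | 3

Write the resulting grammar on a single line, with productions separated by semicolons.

Unit pairs: S ⇒* {T, U}; U ⇒* {T}.
Replace each nonterminal's rules with the union of the non-unit rules of every nonterminal it unit-derives.

S ::= 3 0 | 3 3 | 0 T | 3 U U | 0 | 0 3 | 3; U ::= 3 0 | 3 3 | 0 T | 0 3 | 3; T ::= 0 3 | 3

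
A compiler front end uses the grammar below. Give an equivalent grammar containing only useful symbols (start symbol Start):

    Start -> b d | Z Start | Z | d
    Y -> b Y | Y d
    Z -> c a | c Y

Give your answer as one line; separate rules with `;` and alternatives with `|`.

Generating nonterminals: {Start, Z}.
Reachable from Start after that: {Start, Z}.
Removed useless symbols: {Y} and every production mentioning them.

Start -> b d | Z Start | Z | d; Z -> c a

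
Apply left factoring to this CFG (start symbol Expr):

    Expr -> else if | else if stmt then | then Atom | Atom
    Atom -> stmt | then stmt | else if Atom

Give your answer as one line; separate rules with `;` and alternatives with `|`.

Expr -> then Atom | Atom | else if Expr1; Atom -> stmt | then stmt | else if Atom; Expr1 -> ε | stmt then

Expr has alternatives sharing prefix 'else if': factor to Expr → else if Expr1 with Expr1 → ε | stmt then.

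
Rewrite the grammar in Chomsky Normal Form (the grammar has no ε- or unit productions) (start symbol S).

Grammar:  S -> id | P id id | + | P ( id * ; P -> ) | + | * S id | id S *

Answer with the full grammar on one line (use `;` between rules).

Introduce a nonterminal for each terminal appearing in a rule of length ≥ 2: X1 → id, X2 → (, X3 → *.
Binarize each right-hand side of length ≥ 3 by chaining fresh nonterminals (Y1, Y2, …): affected rules were S → P X1 X1; S → P X2 X1 X3; P → X3 S X1; P → X1 S X3.

S -> id | P Y1 | + | P Y2; P -> ) | + | X3 Y4 | X1 Y5; X1 -> id; X2 -> (; X3 -> *; Y1 -> X1 X1; Y2 -> X2 Y3; Y3 -> X1 X3; Y4 -> S X1; Y5 -> S X3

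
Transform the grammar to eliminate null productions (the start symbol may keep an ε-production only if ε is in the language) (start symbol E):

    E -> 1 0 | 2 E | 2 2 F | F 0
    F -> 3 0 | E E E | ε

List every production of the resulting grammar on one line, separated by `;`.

E -> 1 0 | 2 E | 2 2 F | 2 2 | F 0 | 0; F -> 3 0 | E E E

Nullable set = {F}.
ε ∉ L(G), so no ε-production is kept.
Add the nullable-subset variants: E → 2 2 F gives 2 2 F | 2 2. E → F 0 gives F 0 | 0.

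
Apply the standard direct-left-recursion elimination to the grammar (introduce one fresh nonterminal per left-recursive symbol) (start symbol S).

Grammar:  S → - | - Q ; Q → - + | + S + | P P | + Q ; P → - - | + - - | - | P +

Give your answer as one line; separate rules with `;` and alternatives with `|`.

Left recursion appears on P.
For P: α = {+}, β = {- -, + - -, -}. Rewrite as P → β P' and P' → α P' | ε.

S → - | - Q; Q → - + | + S + | P P | + Q; P → - - P' | + - - P' | - P'; P' → + P' | ε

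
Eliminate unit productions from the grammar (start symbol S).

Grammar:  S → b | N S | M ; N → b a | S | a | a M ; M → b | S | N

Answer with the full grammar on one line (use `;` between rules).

Unit pairs: M ⇒* {N, S}; N ⇒* {M, S}; S ⇒* {M, N}.
Replace each nonterminal's rules with the union of the non-unit rules of every nonterminal it unit-derives.

S → b | N S | b a | a | a M; N → b | N S | b a | a | a M; M → b | N S | b a | a | a M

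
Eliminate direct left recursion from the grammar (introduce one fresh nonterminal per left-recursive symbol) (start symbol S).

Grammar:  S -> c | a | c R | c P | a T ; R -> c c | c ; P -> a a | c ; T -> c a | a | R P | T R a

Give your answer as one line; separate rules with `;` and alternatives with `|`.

S -> c | a | c R | c P | a T; R -> c c | c; P -> a a | c; T -> c a T' | a T' | R P T'; T' -> R a T' | ε

T is directly left-recursive.
For T: α = {R a}, β = {c a, a, R P}. Rewrite as T → β T' and T' → α T' | ε.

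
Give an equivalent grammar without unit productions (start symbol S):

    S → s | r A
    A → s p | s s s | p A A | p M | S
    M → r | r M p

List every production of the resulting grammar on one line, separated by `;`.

S → s | r A; A → s | r A | s p | s s s | p A A | p M; M → r | r M p

Unit pairs: A ⇒* {S}.
For every A with A ⇒* B via unit rules, add B's non-unit alternatives to A; then delete every rule of the form X → Y.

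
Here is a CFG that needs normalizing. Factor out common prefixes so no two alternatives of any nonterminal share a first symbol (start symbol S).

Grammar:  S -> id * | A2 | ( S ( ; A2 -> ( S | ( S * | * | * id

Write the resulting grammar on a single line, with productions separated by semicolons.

S -> id * | A2 | ( S (; A2 -> ( S A2' | * A2''; A2' -> ε | *; A2'' -> ε | id

A2 has alternatives sharing prefix '( S': factor to A2 → ( S A2' with A2' → ε | *.
A2 has alternatives sharing prefix '*': factor to A2 → * A2'' with A2'' → ε | id.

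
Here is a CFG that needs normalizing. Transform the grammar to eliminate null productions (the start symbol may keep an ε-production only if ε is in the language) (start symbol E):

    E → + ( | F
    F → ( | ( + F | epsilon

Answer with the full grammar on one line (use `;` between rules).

E → + ( | F | epsilon; F → ( | ( + F | ( +

The nullable symbols are {E, F}.
ε ∈ L(G) since E is nullable, so keep E → ε.
Expand every rule over subsets of its nullable positions: F → ( + F gives ( + F | ( +.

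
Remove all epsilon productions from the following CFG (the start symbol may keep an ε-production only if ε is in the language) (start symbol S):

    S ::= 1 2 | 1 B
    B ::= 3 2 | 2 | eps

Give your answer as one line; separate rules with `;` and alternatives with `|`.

S ::= 1 2 | 1 B | 1; B ::= 3 2 | 2

The nullable symbols are {B}.
ε ∉ L(G), so no ε-production is kept.
Add the nullable-subset variants: S → 1 B gives 1 B | 1.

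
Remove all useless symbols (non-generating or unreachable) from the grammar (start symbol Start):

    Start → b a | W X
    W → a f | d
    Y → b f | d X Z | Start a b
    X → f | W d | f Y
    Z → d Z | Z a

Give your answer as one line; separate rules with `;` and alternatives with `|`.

Start → b a | W X; W → a f | d; Y → b f | Start a b; X → f | W d | f Y

Generating nonterminals: {Start, W, X, Y}.
Reachable from Start after that: {Start, W, X, Y}.
Removed useless symbols: {Z} and every production mentioning them.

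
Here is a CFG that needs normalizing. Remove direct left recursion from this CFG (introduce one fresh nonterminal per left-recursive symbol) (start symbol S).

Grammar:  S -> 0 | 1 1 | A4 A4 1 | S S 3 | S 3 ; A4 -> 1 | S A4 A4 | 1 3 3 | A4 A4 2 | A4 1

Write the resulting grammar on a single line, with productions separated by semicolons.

Directly left-recursive nonterminals: S, A4.
For S: α = {S 3, 3}, β = {0, 1 1, A4 A4 1}. Rewrite as S → β S' and S' → α S' | ε.
For A4: α = {A4 2, 1}, β = {1, S A4 A4, 1 3 3}. Rewrite as A4 → β A4' and A4' → α A4' | ε.

S -> 0 S' | 1 1 S' | A4 A4 1 S'; A4 -> 1 A4' | S A4 A4 A4' | 1 3 3 A4'; S' -> S 3 S' | 3 S' | ε; A4' -> A4 2 A4' | 1 A4' | ε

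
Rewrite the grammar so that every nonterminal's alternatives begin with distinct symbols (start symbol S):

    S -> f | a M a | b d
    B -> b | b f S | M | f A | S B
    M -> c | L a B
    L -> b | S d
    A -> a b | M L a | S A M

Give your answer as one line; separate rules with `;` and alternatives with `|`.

S -> f | a M a | b d; B -> M | f A | S B | b B'; M -> c | L a B; L -> b | S d; A -> a b | M L a | S A M; B' -> eps | f S

B has alternatives sharing prefix 'b': factor to B → b B' with B' → ε | f S.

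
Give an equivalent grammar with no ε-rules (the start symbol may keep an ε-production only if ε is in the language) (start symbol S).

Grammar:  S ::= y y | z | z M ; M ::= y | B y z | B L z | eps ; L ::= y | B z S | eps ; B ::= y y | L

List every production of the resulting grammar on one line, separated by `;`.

S ::= y y | z | z M; M ::= y | B y z | y z | B L z | B z | L z | z; L ::= y | B z S | z S; B ::= y y | L

The nullable symbols are {B, L, M}.
ε ∉ L(G), so no ε-production is kept.
Expand every rule over subsets of its nullable positions: M → B y z gives B y z | y z. M → B L z gives B L z | B z | L z | z. L → B z S gives B z S | z S.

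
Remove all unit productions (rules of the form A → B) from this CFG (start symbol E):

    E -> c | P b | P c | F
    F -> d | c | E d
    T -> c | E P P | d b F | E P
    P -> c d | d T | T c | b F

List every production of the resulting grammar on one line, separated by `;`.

E -> c | P b | P c | d | E d; F -> d | c | E d; T -> c | E P P | d b F | E P; P -> c d | d T | T c | b F

Unit pairs: E ⇒* {F}.
For each unit pair (A, B), copy every non-unit production of B to A, then drop all unit productions.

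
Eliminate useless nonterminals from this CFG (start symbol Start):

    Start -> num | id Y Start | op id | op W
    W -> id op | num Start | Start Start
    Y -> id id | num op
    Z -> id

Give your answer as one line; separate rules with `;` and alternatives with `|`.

Start -> num | id Y Start | op id | op W; W -> id op | num Start | Start Start; Y -> id id | num op

Generating nonterminals: {Start, W, Y, Z}.
Reachable from Start after that: {Start, W, Y}.
Removed useless symbols: {Z} and every production mentioning them.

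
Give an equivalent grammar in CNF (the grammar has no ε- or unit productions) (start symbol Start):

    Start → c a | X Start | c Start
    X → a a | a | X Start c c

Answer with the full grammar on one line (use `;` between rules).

Introduce a nonterminal for each terminal appearing in a rule of length ≥ 2: X1 → c, X2 → a.
Binarize each right-hand side of length ≥ 3 by chaining fresh nonterminals (Y1, Y2, …): affected rules were X → X Start X1 X1.

Start → X1 X2 | X Start | X1 Start; X → X2 X2 | a | X Y1; X1 → c; X2 → a; Y1 → Start Y2; Y2 → X1 X1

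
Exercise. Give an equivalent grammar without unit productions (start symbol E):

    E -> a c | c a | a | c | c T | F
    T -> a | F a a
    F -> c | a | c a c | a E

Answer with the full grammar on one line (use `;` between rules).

Unit pairs: E ⇒* {F}.
For every A with A ⇒* B via unit rules, add B's non-unit alternatives to A; then delete every rule of the form X → Y.

E -> a c | c a | a | c | c T | c a c | a E; T -> a | F a a; F -> c | a | c a c | a E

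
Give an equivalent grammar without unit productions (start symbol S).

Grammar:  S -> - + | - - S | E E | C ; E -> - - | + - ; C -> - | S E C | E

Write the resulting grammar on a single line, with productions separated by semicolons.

Unit pairs: C ⇒* {E}; S ⇒* {C, E}.
For every A with A ⇒* B via unit rules, add B's non-unit alternatives to A; then delete every rule of the form X → Y.

S -> - - | + - | - | S E C | - + | - - S | E E; E -> - - | + -; C -> - - | + - | - | S E C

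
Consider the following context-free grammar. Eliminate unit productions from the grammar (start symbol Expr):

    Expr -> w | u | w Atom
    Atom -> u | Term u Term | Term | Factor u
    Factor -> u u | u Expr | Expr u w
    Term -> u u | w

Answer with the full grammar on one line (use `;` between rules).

Unit pairs: Atom ⇒* {Term}.
For every A with A ⇒* B via unit rules, add B's non-unit alternatives to A; then delete every rule of the form X → Y.

Expr -> w | u | w Atom; Atom -> u u | w | u | Term u Term | Factor u; Factor -> u u | u Expr | Expr u w; Term -> u u | w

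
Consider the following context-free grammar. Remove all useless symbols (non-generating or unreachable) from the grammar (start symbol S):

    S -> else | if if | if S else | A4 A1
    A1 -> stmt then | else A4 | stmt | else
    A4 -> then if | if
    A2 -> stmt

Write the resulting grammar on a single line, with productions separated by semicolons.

Generating nonterminals: {A1, A2, A4, S}.
Reachable from S after that: {A1, A4, S}.
Removed useless symbols: {A2} and every production mentioning them.

S -> else | if if | if S else | A4 A1; A1 -> stmt then | else A4 | stmt | else; A4 -> then if | if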